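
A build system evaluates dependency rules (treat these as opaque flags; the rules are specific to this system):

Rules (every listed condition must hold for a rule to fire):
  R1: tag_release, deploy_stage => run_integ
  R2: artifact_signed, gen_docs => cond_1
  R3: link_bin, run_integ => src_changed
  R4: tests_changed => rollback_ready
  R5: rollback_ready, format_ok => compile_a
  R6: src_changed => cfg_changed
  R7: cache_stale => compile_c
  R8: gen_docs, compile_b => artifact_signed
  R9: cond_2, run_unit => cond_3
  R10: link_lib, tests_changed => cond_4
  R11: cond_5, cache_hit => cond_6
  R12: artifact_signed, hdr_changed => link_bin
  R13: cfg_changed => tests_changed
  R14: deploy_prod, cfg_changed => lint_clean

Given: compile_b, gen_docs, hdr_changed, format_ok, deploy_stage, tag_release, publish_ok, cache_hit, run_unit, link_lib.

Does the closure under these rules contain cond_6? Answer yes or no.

[1] R1 [tag_release, deploy_stage => run_integ]; R8 [gen_docs, compile_b => artifact_signed]. ⇒ new: run_integ, artifact_signed.
[2] R2 [artifact_signed, gen_docs => cond_1]; R12 [artifact_signed, hdr_changed => link_bin]. ⇒ new: cond_1, link_bin.
[3] R3 [link_bin, run_integ => src_changed]. ⇒ new: src_changed.
[4] R6 [src_changed => cfg_changed]. ⇒ new: cfg_changed.
[5] R13 [cfg_changed => tests_changed]. ⇒ new: tests_changed.
[6] R4 [tests_changed => rollback_ready]; R10 [link_lib, tests_changed => cond_4]. ⇒ new: rollback_ready, cond_4.
[7] R5 [rollback_ready, format_ok => compile_a]. ⇒ new: compile_a.
Fixed point reached. cond_6 is concluded only by R11; R11 needs cond_5 (never derived).

no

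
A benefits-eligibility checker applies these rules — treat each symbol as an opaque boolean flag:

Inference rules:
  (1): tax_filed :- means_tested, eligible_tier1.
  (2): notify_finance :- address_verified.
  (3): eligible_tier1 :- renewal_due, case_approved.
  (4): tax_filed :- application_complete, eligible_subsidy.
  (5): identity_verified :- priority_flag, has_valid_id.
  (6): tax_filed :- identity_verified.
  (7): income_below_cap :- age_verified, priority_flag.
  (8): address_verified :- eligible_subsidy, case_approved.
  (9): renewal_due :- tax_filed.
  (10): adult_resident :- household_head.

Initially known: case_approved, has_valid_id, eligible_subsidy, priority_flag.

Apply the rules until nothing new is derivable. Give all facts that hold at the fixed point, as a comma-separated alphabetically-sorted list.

address_verified, case_approved, eligible_subsidy, eligible_tier1, has_valid_id, identity_verified, notify_finance, priority_flag, renewal_due, tax_filed

Round 1 fires (5), (8), giving identity_verified, address_verified.
Round 2 fires (2), (6), giving notify_finance, tax_filed.
Round 3 fires (9), giving renewal_due.
Round 4 fires (3), giving eligible_tier1.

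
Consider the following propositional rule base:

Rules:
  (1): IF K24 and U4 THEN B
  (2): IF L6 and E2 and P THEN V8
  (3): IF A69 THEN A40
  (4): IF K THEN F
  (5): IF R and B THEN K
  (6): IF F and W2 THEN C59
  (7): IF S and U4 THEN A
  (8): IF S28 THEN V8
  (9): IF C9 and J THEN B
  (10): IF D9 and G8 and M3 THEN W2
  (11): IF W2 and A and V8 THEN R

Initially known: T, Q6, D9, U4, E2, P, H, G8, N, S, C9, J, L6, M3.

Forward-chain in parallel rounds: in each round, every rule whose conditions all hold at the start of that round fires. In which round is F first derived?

4

Round 1: (2) [IF L6 and E2 and P THEN V8]; (7) [IF S and U4 THEN A]; (9) [IF C9 and J THEN B]; (10) [IF D9 and G8 and M3 THEN W2]. Adds V8, A, B, W2.
Round 2: (11) [IF W2 and A and V8 THEN R]. Adds R.
Round 3: (5) [IF R and B THEN K]. Adds K.
Round 4: (4) [IF K THEN F]. Adds F.
F first appears in round 4.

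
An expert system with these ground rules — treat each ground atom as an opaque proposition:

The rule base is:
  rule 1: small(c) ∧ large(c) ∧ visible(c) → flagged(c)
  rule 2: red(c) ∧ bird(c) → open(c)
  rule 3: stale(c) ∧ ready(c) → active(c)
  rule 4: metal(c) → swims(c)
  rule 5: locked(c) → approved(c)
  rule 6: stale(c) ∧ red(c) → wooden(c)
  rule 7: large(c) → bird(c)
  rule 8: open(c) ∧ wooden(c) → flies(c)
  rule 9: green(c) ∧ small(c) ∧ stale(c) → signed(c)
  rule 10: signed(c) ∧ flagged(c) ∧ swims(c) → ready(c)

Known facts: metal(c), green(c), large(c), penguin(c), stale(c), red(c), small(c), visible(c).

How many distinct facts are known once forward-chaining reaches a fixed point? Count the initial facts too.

17

Round 1: rule 1 [small(c) ∧ large(c) ∧ visible(c) → flagged(c)]; rule 4 [metal(c) → swims(c)]; rule 6 [stale(c) ∧ red(c) → wooden(c)]; rule 7 [large(c) → bird(c)]; rule 9 [green(c) ∧ small(c) ∧ stale(c) → signed(c)]. Adds flagged(c), swims(c), wooden(c), bird(c), signed(c).
Round 2: rule 2 [red(c) ∧ bird(c) → open(c)]; rule 10 [signed(c) ∧ flagged(c) ∧ swims(c) → ready(c)]. Adds open(c), ready(c).
Round 3: rule 3 [stale(c) ∧ ready(c) → active(c)]; rule 8 [open(c) ∧ wooden(c) → flies(c)]. Adds active(c), flies(c).
Closure: {active(c), bird(c), flagged(c), flies(c), green(c), large(c), metal(c), open(c), penguin(c), ready(c), red(c), signed(c), small(c), stale(c), swims(c), visible(c), wooden(c)} — 17 facts.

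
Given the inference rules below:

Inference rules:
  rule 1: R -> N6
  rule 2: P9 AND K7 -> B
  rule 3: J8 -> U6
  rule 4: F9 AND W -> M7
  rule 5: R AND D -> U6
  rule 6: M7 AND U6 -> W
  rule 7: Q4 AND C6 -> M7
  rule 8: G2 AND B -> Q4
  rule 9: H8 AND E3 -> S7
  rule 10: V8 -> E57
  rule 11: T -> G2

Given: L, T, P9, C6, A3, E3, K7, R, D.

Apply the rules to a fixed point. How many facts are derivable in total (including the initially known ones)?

16

Round 1 — rule 1, rule 2, rule 5, rule 11, derive N6, B, U6, G2.
Round 2 — rule 8, derive Q4.
Round 3 — rule 7, derive M7.
Round 4 — rule 6, derive W.
Closure: {A3, B, C6, D, E3, G2, K7, L, M7, N6, P9, Q4, R, T, U6, W} — 16 facts.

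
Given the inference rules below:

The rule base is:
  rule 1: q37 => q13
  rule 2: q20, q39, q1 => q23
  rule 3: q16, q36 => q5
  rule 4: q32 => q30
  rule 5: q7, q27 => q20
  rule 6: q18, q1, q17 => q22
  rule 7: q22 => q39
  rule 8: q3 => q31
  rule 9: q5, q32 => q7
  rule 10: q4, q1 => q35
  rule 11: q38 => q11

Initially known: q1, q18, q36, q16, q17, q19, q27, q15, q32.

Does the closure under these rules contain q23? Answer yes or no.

Round 1 — rule 3, rule 4, rule 6, derive q5, q30, q22.
Round 2 — rule 7, rule 9, derive q39, q7.
Round 3 — rule 5, derive q20.
Round 4 — rule 2, derive q23.
q23 appears in round 4, so it is derivable.

yes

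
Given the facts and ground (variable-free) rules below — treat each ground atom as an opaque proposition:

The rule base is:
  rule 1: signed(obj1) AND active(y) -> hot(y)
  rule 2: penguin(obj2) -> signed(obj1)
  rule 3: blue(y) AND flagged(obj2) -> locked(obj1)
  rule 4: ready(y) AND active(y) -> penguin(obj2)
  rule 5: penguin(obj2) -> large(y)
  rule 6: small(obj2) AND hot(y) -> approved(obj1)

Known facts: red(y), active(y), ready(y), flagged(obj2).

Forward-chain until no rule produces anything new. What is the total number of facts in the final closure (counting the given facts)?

Round 1 fires rule 4, giving penguin(obj2).
Round 2 fires rule 2, rule 5, giving signed(obj1), large(y).
Round 3 fires rule 1, giving hot(y).
Closure: {active(y), flagged(obj2), hot(y), large(y), penguin(obj2), ready(y), red(y), signed(obj1)} — 8 facts.

8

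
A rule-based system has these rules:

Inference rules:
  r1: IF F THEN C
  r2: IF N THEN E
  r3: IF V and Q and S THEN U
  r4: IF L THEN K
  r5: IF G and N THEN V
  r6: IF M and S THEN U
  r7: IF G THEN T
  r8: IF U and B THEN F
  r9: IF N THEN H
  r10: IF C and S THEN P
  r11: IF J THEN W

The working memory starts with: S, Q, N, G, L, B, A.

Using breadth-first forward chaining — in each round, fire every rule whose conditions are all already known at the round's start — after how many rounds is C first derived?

Round 1 — r2, r4, r5, r7, r9, derive E, K, V, T, H.
Round 2 — r3, derive U.
Round 3 — r8, derive F.
Round 4 — r1, derive C.
C first appears in round 4.

4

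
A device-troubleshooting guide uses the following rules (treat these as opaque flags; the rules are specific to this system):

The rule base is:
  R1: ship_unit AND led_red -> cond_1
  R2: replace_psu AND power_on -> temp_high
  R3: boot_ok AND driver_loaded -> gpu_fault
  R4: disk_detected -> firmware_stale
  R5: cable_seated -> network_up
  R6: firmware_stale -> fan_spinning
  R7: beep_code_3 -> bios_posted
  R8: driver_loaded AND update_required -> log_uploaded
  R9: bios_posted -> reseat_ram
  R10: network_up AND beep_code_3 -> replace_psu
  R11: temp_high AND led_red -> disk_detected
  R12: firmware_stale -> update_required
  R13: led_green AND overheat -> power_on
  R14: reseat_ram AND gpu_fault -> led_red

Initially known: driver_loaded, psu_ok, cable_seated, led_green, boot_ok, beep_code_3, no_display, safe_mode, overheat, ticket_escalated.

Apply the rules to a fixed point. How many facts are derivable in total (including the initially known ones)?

23

Round 1: R3 [boot_ok AND driver_loaded -> gpu_fault]; R5 [cable_seated -> network_up]; R7 [beep_code_3 -> bios_posted]; R13 [led_green AND overheat -> power_on]. New: gpu_fault, network_up, bios_posted, power_on.
Round 2: R9 [bios_posted -> reseat_ram]; R10 [network_up AND beep_code_3 -> replace_psu]. New: reseat_ram, replace_psu.
Round 3: R2 [replace_psu AND power_on -> temp_high]; R14 [reseat_ram AND gpu_fault -> led_red]. New: temp_high, led_red.
Round 4: R11 [temp_high AND led_red -> disk_detected]. New: disk_detected.
Round 5: R4 [disk_detected -> firmware_stale]. New: firmware_stale.
Round 6: R6 [firmware_stale -> fan_spinning]; R12 [firmware_stale -> update_required]. New: fan_spinning, update_required.
Round 7: R8 [driver_loaded AND update_required -> log_uploaded]. New: log_uploaded.
Closure: {beep_code_3, bios_posted, boot_ok, cable_seated, disk_detected, driver_loaded, fan_spinning, firmware_stale, gpu_fault, led_green, led_red, log_uploaded, network_up, no_display, overheat, power_on, psu_ok, replace_psu, reseat_ram, safe_mode, temp_high, ticket_escalated, update_required} — 23 facts.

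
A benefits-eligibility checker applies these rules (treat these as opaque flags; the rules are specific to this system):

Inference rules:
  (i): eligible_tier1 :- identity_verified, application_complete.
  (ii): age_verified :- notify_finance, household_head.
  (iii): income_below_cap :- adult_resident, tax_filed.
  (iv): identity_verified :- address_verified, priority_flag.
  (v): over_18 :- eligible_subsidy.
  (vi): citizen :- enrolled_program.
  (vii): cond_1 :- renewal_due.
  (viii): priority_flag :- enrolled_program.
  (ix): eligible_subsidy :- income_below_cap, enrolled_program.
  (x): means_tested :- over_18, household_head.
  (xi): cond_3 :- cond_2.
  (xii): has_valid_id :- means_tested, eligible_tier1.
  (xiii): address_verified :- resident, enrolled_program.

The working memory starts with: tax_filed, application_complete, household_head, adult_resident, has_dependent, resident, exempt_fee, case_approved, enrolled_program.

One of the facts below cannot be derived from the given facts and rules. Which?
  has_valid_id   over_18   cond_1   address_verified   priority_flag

Round 1 fires (iii), (vi), (viii), (xiii), giving income_below_cap, citizen, priority_flag, address_verified.
Round 2 fires (iv), (ix), giving identity_verified, eligible_subsidy.
Round 3 fires (i), (v), giving eligible_tier1, over_18.
Round 4 fires (x), giving means_tested.
Round 5 fires (xii), giving has_valid_id.
Derived: priority_flag (round 1), has_valid_id (round 5), over_18 (round 3), address_verified (round 1). cond_1 never appears in any round.

cond_1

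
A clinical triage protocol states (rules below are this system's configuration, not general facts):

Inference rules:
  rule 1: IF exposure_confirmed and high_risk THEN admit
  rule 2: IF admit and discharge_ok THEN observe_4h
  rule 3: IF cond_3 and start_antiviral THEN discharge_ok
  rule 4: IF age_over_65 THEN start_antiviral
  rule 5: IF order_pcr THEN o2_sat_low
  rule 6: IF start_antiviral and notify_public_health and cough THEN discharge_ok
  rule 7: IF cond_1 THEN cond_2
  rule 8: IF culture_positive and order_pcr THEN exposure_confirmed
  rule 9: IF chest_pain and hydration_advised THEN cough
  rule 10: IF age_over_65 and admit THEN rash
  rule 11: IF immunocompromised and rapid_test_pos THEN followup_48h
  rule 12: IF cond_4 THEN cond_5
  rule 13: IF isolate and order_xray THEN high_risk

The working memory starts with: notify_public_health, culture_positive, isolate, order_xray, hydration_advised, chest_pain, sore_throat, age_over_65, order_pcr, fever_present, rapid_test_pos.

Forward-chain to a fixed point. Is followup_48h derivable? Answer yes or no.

[1] rule 4 [IF age_over_65 THEN start_antiviral]; rule 5 [IF order_pcr THEN o2_sat_low]; rule 8 [IF culture_positive and order_pcr THEN exposure_confirmed]; rule 9 [IF chest_pain and hydration_advised THEN cough]; rule 13 [IF isolate and order_xray THEN high_risk]. ⇒ new: start_antiviral, o2_sat_low, exposure_confirmed, cough, high_risk.
[2] rule 1 [IF exposure_confirmed and high_risk THEN admit]; rule 6 [IF start_antiviral and notify_public_health and cough THEN discharge_ok]. ⇒ new: admit, discharge_ok.
[3] rule 2 [IF admit and discharge_ok THEN observe_4h]; rule 10 [IF age_over_65 and admit THEN rash]. ⇒ new: observe_4h, rash.
Fixed point reached. followup_48h is concluded only by rule 11; rule 11 needs immunocompromised (never derived).

no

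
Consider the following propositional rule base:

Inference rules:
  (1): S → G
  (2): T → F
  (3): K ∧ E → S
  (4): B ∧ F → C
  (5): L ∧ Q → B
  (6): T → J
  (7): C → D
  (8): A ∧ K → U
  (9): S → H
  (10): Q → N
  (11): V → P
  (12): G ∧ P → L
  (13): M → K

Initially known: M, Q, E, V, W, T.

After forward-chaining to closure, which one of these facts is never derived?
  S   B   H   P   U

U

Round 1 — (2), (6), (10), (11), (13), derive F, J, N, P, K.
Round 2 — (3), derive S.
Round 3 — (1), (9), derive G, H.
Round 4 — (12), derive L.
Round 5 — (5), derive B.
Round 6 — (4), derive C.
Round 7 — (7), derive D.
Derived: P (round 1), S (round 2), H (round 3), B (round 5). U never appears in any round.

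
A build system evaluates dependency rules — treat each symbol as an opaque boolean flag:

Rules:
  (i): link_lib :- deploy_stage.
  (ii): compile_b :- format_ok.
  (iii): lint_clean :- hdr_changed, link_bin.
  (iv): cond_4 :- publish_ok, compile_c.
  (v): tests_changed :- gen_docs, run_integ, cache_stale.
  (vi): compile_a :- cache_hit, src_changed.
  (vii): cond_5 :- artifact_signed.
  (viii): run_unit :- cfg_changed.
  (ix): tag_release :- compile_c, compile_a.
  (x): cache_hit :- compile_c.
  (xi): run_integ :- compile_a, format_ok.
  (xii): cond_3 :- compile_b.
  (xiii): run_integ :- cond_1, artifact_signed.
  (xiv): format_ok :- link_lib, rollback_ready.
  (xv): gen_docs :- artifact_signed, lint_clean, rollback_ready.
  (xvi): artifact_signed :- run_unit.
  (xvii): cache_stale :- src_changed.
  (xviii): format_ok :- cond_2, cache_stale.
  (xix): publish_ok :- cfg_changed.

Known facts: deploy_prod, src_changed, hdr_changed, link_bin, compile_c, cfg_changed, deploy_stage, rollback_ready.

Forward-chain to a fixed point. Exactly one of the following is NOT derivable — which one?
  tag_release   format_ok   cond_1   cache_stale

Round 1 fires (i), (iii), (viii), (x), (xvii), (xix), giving link_lib, lint_clean, run_unit, cache_hit, cache_stale, publish_ok.
Round 2 fires (iv), (vi), (xiv), (xvi), giving cond_4, compile_a, format_ok, artifact_signed.
Round 3 fires (ii), (vii), (ix), (xi), (xv), giving compile_b, cond_5, tag_release, run_integ, gen_docs.
Round 4 fires (v), (xii), giving tests_changed, cond_3.
Derived: cache_stale (round 1), tag_release (round 3), format_ok (round 2). cond_1 never appears in any round.

cond_1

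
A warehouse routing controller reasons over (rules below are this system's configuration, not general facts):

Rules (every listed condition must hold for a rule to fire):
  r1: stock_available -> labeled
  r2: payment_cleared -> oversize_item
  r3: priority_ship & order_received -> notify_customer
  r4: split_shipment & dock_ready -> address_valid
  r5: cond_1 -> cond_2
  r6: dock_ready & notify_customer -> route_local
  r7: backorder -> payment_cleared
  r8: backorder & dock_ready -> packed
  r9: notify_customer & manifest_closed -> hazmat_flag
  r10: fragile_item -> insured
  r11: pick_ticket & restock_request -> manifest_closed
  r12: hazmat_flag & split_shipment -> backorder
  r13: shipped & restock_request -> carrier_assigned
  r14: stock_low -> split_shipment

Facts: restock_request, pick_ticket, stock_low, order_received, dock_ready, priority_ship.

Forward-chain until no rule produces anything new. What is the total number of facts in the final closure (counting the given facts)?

Round 1: r3 [priority_ship & order_received -> notify_customer]; r11 [pick_ticket & restock_request -> manifest_closed]; r14 [stock_low -> split_shipment]. New: notify_customer, manifest_closed, split_shipment.
Round 2: r4 [split_shipment & dock_ready -> address_valid]; r6 [dock_ready & notify_customer -> route_local]; r9 [notify_customer & manifest_closed -> hazmat_flag]. New: address_valid, route_local, hazmat_flag.
Round 3: r12 [hazmat_flag & split_shipment -> backorder]. New: backorder.
Round 4: r7 [backorder -> payment_cleared]; r8 [backorder & dock_ready -> packed]. New: payment_cleared, packed.
Round 5: r2 [payment_cleared -> oversize_item]. New: oversize_item.
Closure: {address_valid, backorder, dock_ready, hazmat_flag, manifest_closed, notify_customer, order_received, oversize_item, packed, payment_cleared, pick_ticket, priority_ship, restock_request, route_local, split_shipment, stock_low} — 16 facts.

16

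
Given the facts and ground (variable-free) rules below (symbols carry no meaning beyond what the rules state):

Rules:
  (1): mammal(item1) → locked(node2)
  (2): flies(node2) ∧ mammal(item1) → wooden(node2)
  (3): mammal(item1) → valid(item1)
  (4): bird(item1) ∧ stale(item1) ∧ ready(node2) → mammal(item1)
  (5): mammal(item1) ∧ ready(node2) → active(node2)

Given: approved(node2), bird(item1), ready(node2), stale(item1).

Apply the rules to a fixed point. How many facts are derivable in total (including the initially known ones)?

8

Round 1: (4) [bird(item1) ∧ stale(item1) ∧ ready(node2) → mammal(item1)]. Adds mammal(item1).
Round 2: (1) [mammal(item1) → locked(node2)]; (3) [mammal(item1) → valid(item1)]; (5) [mammal(item1) ∧ ready(node2) → active(node2)]. Adds locked(node2), valid(item1), active(node2).
Closure: {active(node2), approved(node2), bird(item1), locked(node2), mammal(item1), ready(node2), stale(item1), valid(item1)} — 8 facts.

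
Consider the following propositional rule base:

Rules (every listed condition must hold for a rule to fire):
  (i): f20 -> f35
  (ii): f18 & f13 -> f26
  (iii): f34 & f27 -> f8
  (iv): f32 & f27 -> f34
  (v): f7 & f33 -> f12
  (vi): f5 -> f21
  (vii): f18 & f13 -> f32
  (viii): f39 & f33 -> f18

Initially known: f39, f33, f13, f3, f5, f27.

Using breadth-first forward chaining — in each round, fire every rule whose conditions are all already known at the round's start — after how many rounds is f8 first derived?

Round 1: (vi) [f5 -> f21]; (viii) [f39 & f33 -> f18]. New: f21, f18.
Round 2: (ii) [f18 & f13 -> f26]; (vii) [f18 & f13 -> f32]. New: f26, f32.
Round 3: (iv) [f32 & f27 -> f34]. New: f34.
Round 4: (iii) [f34 & f27 -> f8]. New: f8.
f8 first appears in round 4.

4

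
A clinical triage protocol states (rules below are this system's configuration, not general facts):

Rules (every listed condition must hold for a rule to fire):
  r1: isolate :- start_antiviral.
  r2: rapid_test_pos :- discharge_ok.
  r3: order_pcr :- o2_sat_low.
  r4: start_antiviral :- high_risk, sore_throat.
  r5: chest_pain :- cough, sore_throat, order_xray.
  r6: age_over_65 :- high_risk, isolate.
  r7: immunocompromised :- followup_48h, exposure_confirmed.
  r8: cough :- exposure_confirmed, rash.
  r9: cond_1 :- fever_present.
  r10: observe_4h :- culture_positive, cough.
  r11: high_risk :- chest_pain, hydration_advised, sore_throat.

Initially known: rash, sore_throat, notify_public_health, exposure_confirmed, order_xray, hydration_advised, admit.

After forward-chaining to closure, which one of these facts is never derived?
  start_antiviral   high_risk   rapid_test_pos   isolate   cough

Round 1 — r8, derive cough.
Round 2 — r5, derive chest_pain.
Round 3 — r11, derive high_risk.
Round 4 — r4, derive start_antiviral.
Round 5 — r1, derive isolate.
Round 6 — r6, derive age_over_65.
Derived: isolate (round 5), cough (round 1), high_risk (round 3), start_antiviral (round 4). rapid_test_pos never appears in any round.

rapid_test_pos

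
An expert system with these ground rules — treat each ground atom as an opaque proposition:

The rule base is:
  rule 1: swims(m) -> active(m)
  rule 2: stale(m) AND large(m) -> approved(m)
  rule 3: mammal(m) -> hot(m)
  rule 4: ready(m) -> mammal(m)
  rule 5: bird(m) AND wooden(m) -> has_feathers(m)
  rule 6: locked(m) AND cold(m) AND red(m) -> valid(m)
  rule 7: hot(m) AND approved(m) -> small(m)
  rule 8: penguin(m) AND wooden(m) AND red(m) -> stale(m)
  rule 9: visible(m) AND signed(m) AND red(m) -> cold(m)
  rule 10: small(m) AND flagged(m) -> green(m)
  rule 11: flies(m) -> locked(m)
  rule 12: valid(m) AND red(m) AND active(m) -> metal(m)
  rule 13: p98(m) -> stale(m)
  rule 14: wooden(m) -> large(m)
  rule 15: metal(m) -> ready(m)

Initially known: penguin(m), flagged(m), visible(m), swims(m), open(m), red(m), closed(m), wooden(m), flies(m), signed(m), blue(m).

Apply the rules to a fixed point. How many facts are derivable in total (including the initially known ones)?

Round 1 fires rule 1, rule 8, rule 9, rule 11, rule 14, giving active(m), stale(m), cold(m), locked(m), large(m).
Round 2 fires rule 2, rule 6, giving approved(m), valid(m).
Round 3 fires rule 12, giving metal(m).
Round 4 fires rule 15, giving ready(m).
Round 5 fires rule 4, giving mammal(m).
Round 6 fires rule 3, giving hot(m).
Round 7 fires rule 7, giving small(m).
Round 8 fires rule 10, giving green(m).
Closure: {active(m), approved(m), blue(m), closed(m), cold(m), flagged(m), flies(m), green(m), hot(m), large(m), locked(m), mammal(m), metal(m), open(m), penguin(m), ready(m), red(m), signed(m), small(m), stale(m), swims(m), valid(m), visible(m), wooden(m)} — 24 facts.

24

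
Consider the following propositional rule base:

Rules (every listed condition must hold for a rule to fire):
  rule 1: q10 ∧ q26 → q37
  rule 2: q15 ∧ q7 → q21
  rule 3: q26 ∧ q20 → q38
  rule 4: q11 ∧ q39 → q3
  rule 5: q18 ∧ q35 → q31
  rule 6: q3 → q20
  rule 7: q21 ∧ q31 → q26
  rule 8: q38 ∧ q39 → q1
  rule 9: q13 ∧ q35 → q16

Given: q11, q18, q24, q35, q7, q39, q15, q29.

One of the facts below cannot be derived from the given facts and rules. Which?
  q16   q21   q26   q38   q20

q16

Round 1: rule 2 [q15 ∧ q7 → q21]; rule 4 [q11 ∧ q39 → q3]; rule 5 [q18 ∧ q35 → q31]. Adds q21, q3, q31.
Round 2: rule 6 [q3 → q20]; rule 7 [q21 ∧ q31 → q26]. Adds q20, q26.
Round 3: rule 3 [q26 ∧ q20 → q38]. Adds q38.
Round 4: rule 8 [q38 ∧ q39 → q1]. Adds q1.
Derived: q21 (round 1), q26 (round 2), q20 (round 2), q38 (round 3). q16 never appears in any round.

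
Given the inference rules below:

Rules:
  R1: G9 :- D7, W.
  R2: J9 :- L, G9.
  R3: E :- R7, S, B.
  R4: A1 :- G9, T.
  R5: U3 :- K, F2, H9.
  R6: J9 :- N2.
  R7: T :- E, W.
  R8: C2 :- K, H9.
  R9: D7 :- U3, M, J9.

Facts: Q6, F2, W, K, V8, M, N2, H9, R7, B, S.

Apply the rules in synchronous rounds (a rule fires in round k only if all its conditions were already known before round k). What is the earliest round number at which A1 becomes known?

Round 1 — R3, R5, R6, R8, derive E, U3, J9, C2.
Round 2 — R7, R9, derive T, D7.
Round 3 — R1, derive G9.
Round 4 — R4, derive A1.
A1 first appears in round 4.

4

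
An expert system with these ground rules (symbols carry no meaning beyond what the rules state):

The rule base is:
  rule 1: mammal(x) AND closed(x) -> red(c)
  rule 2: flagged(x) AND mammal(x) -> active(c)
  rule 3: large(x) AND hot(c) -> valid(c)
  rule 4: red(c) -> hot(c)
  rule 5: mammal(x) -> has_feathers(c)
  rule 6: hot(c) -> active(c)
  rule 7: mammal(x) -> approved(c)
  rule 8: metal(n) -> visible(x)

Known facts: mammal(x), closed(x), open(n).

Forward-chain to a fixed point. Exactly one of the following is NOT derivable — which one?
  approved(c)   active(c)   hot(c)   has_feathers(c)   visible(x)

visible(x)

[1] rule 1 [mammal(x) AND closed(x) -> red(c)]; rule 5 [mammal(x) -> has_feathers(c)]; rule 7 [mammal(x) -> approved(c)]. ⇒ new: red(c), has_feathers(c), approved(c).
[2] rule 4 [red(c) -> hot(c)]. ⇒ new: hot(c).
[3] rule 6 [hot(c) -> active(c)]. ⇒ new: active(c).
Derived: hot(c) (round 2), has_feathers(c) (round 1), active(c) (round 3), approved(c) (round 1). visible(x) never appears in any round.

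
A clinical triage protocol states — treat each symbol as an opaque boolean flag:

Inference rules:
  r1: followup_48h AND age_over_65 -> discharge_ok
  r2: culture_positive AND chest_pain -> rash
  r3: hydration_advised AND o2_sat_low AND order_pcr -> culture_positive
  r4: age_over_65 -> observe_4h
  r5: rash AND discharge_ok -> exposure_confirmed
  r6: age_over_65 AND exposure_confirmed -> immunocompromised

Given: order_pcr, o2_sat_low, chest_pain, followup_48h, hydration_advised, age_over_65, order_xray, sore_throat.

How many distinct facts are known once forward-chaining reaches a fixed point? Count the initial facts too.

Round 1: r1 [followup_48h AND age_over_65 -> discharge_ok]; r3 [hydration_advised AND o2_sat_low AND order_pcr -> culture_positive]; r4 [age_over_65 -> observe_4h]. New: discharge_ok, culture_positive, observe_4h.
Round 2: r2 [culture_positive AND chest_pain -> rash]. New: rash.
Round 3: r5 [rash AND discharge_ok -> exposure_confirmed]. New: exposure_confirmed.
Round 4: r6 [age_over_65 AND exposure_confirmed -> immunocompromised]. New: immunocompromised.
Closure: {age_over_65, chest_pain, culture_positive, discharge_ok, exposure_confirmed, followup_48h, hydration_advised, immunocompromised, o2_sat_low, observe_4h, order_pcr, order_xray, rash, sore_throat} — 14 facts.

14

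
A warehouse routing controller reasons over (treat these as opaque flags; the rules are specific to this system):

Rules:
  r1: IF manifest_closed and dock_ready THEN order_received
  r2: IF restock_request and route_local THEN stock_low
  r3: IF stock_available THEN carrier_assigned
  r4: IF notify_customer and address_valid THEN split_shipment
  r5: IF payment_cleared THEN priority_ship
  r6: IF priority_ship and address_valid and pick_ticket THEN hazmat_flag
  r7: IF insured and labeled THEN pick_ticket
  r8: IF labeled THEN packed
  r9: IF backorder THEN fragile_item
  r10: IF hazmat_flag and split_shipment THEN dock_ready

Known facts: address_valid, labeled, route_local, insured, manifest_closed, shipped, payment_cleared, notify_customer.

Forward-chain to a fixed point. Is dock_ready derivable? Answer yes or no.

Round 1: r4 [IF notify_customer and address_valid THEN split_shipment]; r5 [IF payment_cleared THEN priority_ship]; r7 [IF insured and labeled THEN pick_ticket]; r8 [IF labeled THEN packed]. New: split_shipment, priority_ship, pick_ticket, packed.
Round 2: r6 [IF priority_ship and address_valid and pick_ticket THEN hazmat_flag]. New: hazmat_flag.
Round 3: r10 [IF hazmat_flag and split_shipment THEN dock_ready]. New: dock_ready.
Round 4: r1 [IF manifest_closed and dock_ready THEN order_received]. New: order_received.
dock_ready appears in round 3, so it is derivable.

yes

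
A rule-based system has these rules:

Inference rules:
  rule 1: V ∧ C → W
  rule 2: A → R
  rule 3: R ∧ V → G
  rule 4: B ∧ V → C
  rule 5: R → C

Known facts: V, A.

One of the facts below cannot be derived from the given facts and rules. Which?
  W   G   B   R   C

Round 1: rule 2 [A → R]. Adds R.
Round 2: rule 3 [R ∧ V → G]; rule 5 [R → C]. Adds G, C.
Round 3: rule 1 [V ∧ C → W]. Adds W.
Derived: C (round 2), W (round 3), R (round 1), G (round 2). B never appears in any round.

B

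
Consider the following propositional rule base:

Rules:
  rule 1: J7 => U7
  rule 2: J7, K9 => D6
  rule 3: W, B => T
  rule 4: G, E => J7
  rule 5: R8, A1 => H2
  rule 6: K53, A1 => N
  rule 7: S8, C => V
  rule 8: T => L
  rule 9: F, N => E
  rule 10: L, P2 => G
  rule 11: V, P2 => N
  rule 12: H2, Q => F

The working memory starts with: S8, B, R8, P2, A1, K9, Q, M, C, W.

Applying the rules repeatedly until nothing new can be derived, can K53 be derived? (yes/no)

Round 1 — rule 3, rule 5, rule 7, derive T, H2, V.
Round 2 — rule 8, rule 11, rule 12, derive L, N, F.
Round 3 — rule 9, rule 10, derive E, G.
Round 4 — rule 4, derive J7.
Round 5 — rule 1, rule 2, derive U7, D6.
Fixed point reached. No rule has K53 as a consequent, and it is not given.

no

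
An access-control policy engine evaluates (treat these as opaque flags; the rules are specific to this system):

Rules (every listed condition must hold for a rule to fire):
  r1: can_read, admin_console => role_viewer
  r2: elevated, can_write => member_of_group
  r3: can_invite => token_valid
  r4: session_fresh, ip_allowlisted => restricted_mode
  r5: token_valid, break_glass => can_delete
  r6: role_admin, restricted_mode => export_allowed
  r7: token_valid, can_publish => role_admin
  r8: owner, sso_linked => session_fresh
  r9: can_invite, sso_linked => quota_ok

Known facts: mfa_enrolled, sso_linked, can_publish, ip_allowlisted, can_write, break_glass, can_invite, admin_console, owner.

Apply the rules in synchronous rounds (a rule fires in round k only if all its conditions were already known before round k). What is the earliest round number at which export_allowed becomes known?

3

Round 1 fires r3, r8, r9, giving token_valid, session_fresh, quota_ok.
Round 2 fires r4, r5, r7, giving restricted_mode, can_delete, role_admin.
Round 3 fires r6, giving export_allowed.
export_allowed first appears in round 3.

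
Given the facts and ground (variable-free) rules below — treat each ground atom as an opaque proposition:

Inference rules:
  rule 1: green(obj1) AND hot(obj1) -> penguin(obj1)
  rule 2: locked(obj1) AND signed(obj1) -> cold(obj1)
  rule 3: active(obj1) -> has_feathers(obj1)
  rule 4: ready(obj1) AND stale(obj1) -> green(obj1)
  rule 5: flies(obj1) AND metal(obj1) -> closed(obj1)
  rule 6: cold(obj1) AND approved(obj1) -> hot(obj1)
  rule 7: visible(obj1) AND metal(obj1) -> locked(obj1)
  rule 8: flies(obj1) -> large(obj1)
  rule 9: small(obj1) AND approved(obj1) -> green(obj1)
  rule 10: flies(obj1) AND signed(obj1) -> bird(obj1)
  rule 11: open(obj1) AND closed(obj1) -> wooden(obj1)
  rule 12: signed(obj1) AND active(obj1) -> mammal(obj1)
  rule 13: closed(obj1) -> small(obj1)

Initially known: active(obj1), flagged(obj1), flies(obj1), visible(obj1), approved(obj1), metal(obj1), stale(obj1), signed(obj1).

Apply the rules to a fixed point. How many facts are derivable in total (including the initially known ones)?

19

[1] rule 3 [active(obj1) -> has_feathers(obj1)]; rule 5 [flies(obj1) AND metal(obj1) -> closed(obj1)]; rule 7 [visible(obj1) AND metal(obj1) -> locked(obj1)]; rule 8 [flies(obj1) -> large(obj1)]; rule 10 [flies(obj1) AND signed(obj1) -> bird(obj1)]; rule 12 [signed(obj1) AND active(obj1) -> mammal(obj1)]. ⇒ new: has_feathers(obj1), closed(obj1), locked(obj1), large(obj1), bird(obj1), mammal(obj1).
[2] rule 2 [locked(obj1) AND signed(obj1) -> cold(obj1)]; rule 13 [closed(obj1) -> small(obj1)]. ⇒ new: cold(obj1), small(obj1).
[3] rule 6 [cold(obj1) AND approved(obj1) -> hot(obj1)]; rule 9 [small(obj1) AND approved(obj1) -> green(obj1)]. ⇒ new: hot(obj1), green(obj1).
[4] rule 1 [green(obj1) AND hot(obj1) -> penguin(obj1)]. ⇒ new: penguin(obj1).
Closure: {active(obj1), approved(obj1), bird(obj1), closed(obj1), cold(obj1), flagged(obj1), flies(obj1), green(obj1), has_feathers(obj1), hot(obj1), large(obj1), locked(obj1), mammal(obj1), metal(obj1), penguin(obj1), signed(obj1), small(obj1), stale(obj1), visible(obj1)} — 19 facts.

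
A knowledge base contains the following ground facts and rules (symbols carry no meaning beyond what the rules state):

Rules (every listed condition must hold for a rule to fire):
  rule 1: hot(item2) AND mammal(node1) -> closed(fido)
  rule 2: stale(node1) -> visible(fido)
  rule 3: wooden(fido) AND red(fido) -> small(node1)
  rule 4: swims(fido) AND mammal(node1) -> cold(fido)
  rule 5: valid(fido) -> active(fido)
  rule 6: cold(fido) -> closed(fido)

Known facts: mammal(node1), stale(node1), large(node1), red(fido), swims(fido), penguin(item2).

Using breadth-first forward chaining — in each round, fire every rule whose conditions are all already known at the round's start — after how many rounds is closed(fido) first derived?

Round 1 — rule 2, rule 4, derive visible(fido), cold(fido).
Round 2 — rule 6, derive closed(fido).
closed(fido) first appears in round 2.

2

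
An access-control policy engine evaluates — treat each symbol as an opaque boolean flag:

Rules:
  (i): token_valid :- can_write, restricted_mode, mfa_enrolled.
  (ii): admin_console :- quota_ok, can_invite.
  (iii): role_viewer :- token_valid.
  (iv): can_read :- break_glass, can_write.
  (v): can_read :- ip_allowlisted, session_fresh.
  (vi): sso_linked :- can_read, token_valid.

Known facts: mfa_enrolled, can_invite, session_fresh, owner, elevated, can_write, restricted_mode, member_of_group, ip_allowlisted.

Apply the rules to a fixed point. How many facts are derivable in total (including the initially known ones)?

Round 1: (i) [token_valid :- can_write, restricted_mode, mfa_enrolled.]; (v) [can_read :- ip_allowlisted, session_fresh.]. Adds token_valid, can_read.
Round 2: (iii) [role_viewer :- token_valid.]; (vi) [sso_linked :- can_read, token_valid.]. Adds role_viewer, sso_linked.
Closure: {can_invite, can_read, can_write, elevated, ip_allowlisted, member_of_group, mfa_enrolled, owner, restricted_mode, role_viewer, session_fresh, sso_linked, token_valid} — 13 facts.

13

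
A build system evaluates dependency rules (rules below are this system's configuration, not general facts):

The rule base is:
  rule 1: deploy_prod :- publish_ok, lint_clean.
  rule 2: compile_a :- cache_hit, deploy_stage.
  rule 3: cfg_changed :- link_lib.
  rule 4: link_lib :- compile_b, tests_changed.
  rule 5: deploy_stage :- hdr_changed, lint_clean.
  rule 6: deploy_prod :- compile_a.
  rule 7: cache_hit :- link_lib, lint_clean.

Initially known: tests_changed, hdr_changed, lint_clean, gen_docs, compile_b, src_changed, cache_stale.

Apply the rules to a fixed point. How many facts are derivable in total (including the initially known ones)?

Round 1 — rule 4, rule 5, derive link_lib, deploy_stage.
Round 2 — rule 3, rule 7, derive cfg_changed, cache_hit.
Round 3 — rule 2, derive compile_a.
Round 4 — rule 6, derive deploy_prod.
Closure: {cache_hit, cache_stale, cfg_changed, compile_a, compile_b, deploy_prod, deploy_stage, gen_docs, hdr_changed, link_lib, lint_clean, src_changed, tests_changed} — 13 facts.

13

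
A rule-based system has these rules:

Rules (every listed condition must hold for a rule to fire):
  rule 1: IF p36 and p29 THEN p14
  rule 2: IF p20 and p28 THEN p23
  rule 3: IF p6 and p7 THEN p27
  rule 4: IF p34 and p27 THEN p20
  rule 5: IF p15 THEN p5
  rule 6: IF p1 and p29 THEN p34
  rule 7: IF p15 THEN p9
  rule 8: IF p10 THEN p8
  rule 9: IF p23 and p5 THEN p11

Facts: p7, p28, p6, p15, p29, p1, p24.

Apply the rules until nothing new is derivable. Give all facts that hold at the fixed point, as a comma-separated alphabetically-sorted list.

p1, p11, p15, p20, p23, p24, p27, p28, p29, p34, p5, p6, p7, p9

[1] rule 3 [IF p6 and p7 THEN p27]; rule 5 [IF p15 THEN p5]; rule 6 [IF p1 and p29 THEN p34]; rule 7 [IF p15 THEN p9]. ⇒ new: p27, p5, p34, p9.
[2] rule 4 [IF p34 and p27 THEN p20]. ⇒ new: p20.
[3] rule 2 [IF p20 and p28 THEN p23]. ⇒ new: p23.
[4] rule 9 [IF p23 and p5 THEN p11]. ⇒ new: p11.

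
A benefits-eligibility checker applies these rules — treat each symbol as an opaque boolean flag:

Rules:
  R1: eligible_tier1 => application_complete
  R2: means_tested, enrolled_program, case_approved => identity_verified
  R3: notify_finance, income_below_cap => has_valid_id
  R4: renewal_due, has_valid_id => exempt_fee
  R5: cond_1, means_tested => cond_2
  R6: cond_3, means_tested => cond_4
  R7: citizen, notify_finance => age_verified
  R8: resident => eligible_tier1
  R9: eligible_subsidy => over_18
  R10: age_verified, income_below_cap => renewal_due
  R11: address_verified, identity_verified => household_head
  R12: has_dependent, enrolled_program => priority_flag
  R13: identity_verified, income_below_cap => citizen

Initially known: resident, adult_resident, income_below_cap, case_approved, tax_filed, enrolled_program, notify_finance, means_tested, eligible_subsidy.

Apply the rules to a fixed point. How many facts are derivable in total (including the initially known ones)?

Round 1: R2 [means_tested, enrolled_program, case_approved => identity_verified]; R3 [notify_finance, income_below_cap => has_valid_id]; R8 [resident => eligible_tier1]; R9 [eligible_subsidy => over_18]. New: identity_verified, has_valid_id, eligible_tier1, over_18.
Round 2: R1 [eligible_tier1 => application_complete]; R13 [identity_verified, income_below_cap => citizen]. New: application_complete, citizen.
Round 3: R7 [citizen, notify_finance => age_verified]. New: age_verified.
Round 4: R10 [age_verified, income_below_cap => renewal_due]. New: renewal_due.
Round 5: R4 [renewal_due, has_valid_id => exempt_fee]. New: exempt_fee.
Closure: {adult_resident, age_verified, application_complete, case_approved, citizen, eligible_subsidy, eligible_tier1, enrolled_program, exempt_fee, has_valid_id, identity_verified, income_below_cap, means_tested, notify_finance, over_18, renewal_due, resident, tax_filed} — 18 facts.

18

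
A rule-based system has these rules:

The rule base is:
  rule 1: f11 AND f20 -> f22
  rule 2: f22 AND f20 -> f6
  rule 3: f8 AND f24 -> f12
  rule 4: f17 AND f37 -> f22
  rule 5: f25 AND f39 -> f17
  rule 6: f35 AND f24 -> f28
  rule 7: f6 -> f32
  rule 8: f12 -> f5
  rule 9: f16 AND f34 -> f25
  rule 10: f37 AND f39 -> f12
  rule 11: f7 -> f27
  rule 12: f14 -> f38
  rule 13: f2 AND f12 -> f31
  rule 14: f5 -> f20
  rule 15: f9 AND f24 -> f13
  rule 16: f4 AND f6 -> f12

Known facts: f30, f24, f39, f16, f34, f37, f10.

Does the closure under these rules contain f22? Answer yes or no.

Round 1: rule 9 [f16 AND f34 -> f25]; rule 10 [f37 AND f39 -> f12]. Adds f25, f12.
Round 2: rule 5 [f25 AND f39 -> f17]; rule 8 [f12 -> f5]. Adds f17, f5.
Round 3: rule 4 [f17 AND f37 -> f22]; rule 14 [f5 -> f20]. Adds f22, f20.
Round 4: rule 2 [f22 AND f20 -> f6]. Adds f6.
Round 5: rule 7 [f6 -> f32]. Adds f32.
f22 appears in round 3, so it is derivable.

yes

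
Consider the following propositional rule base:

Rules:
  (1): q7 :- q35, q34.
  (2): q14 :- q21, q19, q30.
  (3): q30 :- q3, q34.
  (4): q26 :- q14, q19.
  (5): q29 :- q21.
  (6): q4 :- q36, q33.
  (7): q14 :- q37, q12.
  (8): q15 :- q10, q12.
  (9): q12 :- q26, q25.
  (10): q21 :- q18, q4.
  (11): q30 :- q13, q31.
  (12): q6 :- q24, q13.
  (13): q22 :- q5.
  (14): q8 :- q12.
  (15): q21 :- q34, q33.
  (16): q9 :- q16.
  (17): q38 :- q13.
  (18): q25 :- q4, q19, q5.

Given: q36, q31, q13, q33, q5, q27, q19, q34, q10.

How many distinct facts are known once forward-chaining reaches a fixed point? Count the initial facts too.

Round 1 fires (6), (11), (13), (15), (17), giving q4, q30, q22, q21, q38.
Round 2 fires (2), (5), (18), giving q14, q29, q25.
Round 3 fires (4), giving q26.
Round 4 fires (9), giving q12.
Round 5 fires (8), (14), giving q15, q8.
Closure: {q10, q12, q13, q14, q15, q19, q21, q22, q25, q26, q27, q29, q30, q31, q33, q34, q36, q38, q4, q5, q8} — 21 facts.

21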